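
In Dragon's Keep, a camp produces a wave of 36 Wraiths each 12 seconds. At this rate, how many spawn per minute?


Spawns per minute = count * (60 / interval)
= 36 * (60 / 12)
= 36 * 5.0
= 180.0

180.0 per minute


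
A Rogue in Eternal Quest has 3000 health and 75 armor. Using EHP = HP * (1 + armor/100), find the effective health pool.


EHP = 3000 * (1 + 75/100)
= 3000 * (1 + 0.75)
= 3000 * 1.75
= 5250.0

5250.0 EHP


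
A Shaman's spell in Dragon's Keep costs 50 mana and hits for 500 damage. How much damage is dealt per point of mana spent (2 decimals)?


Efficiency = damage / mana
= 500 / 50
= 10.00

10.00 dmg/mana


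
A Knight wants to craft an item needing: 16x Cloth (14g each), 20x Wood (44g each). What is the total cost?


Cost breakdown:
  Cloth: 16 * 14 = 224
  Wood: 20 * 44 = 880
Total = 224 + 880 = 1104

1104 gold


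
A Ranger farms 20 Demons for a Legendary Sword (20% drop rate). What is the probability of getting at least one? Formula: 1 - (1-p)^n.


P(at least one) = 1 - P(none) = 1 - (1-p)^n
p = 20/100 = 0.2
1 - p = 0.8
(1 - p)^20 = 0.8^20 = 0.011529
P(at least one) = 1 - 0.011529 = 0.9885

0.9885


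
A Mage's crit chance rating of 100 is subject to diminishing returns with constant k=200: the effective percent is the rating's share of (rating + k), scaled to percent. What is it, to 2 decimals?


effective% = rating / (rating + k) * 100
= 100 / (100 + 200) * 100
= 100 / 300 * 100
= 0.333333 * 100
= 33.33%

33.33%


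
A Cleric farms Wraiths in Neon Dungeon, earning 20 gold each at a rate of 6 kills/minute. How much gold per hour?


Gold per minute = 20 * 6 = 120
Gold per hour = 120 * 60 = 7200

7200 gold/hour


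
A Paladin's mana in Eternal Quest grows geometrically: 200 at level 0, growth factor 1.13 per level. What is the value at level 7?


value = base * growth^level
= 200 * 1.13^7
= 200 * 2.352605
= 470.52

470.52 mana


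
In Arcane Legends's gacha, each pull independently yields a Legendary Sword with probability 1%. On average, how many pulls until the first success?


Expected pulls for a geometric distribution = 1/p = 100 / rate%
= 100 / 1
= 100.0

100.0 pulls


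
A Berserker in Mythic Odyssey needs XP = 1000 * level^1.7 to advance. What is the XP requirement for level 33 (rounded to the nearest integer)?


XP = 1000 * level^1.7
Substitute level = 33:
XP = 1000 * 33^1.7
= 1000 * 381.4817
= 381482

381482 XP


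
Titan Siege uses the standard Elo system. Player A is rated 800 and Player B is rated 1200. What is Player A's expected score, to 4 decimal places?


Elo expected score: Ea = 1/(1 + 10^((Rb-Ra)/400))
Rb - Ra = 1200 - 800 = 400
(Rb-Ra)/400 = 400/400 = 1.0
10^1.0 = 10.0
Ea = 1/(1 + 10.0) = 1/11.0 = 0.0909

0.0909


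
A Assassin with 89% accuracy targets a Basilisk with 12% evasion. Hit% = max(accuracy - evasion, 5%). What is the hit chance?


accuracy - evasion = 89 - 12 = 77
Apply floor: max(77, 5) = 77
Hit chance = 77%

77%


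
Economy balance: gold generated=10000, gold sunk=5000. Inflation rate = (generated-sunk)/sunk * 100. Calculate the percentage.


Net gold = 10000 - 5000 = 5000
Inflation rate = net / sunk * 100 = 5000 / 5000 * 100
= 1.0 * 100
= 100.00%

100.00%


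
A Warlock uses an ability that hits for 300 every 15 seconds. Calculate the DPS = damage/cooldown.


DPS = damage / cooldown
= 300 / 15
= 20.00

20.00 DPS


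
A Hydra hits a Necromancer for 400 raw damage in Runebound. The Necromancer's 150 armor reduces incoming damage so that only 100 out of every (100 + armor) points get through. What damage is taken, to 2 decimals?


actual = 400 * 100 / (100 + 150)
= 400 * 100 / 250
= 40000 / 250
= 160.00

160.00 damage


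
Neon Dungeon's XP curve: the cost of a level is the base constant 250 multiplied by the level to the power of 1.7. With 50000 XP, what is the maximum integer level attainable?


XP = 250 * level^1.7, so level = (XP / 250)^(1/1.7)
= (50000 / 250)^(1/1.7)
= 200.0^0.5882
= 22.5708
Floor: level = 22

level 22


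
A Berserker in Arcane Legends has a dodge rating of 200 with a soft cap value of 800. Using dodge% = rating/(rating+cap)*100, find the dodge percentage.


dodge% = 200 / (200 + 800) * 100
= 200 / 1000 * 100
= 0.2 * 100
= 20.00%

20.00%


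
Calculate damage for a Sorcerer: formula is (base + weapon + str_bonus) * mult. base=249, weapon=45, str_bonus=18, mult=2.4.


Sum base + weapon + str = 249 + 45 + 18 = 312
Multiply by 2.4:
312 * 2.4 = 748.8

748.8 damage


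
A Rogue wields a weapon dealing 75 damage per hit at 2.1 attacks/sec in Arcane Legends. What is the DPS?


DPS = damage * attack_speed
= 75 * 2.1
= 157.5

157.5 DPS


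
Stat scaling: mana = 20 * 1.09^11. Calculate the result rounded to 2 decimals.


value = base * growth^level
= 20 * 1.09^11
= 20 * 2.580426
= 51.61

51.61 mana


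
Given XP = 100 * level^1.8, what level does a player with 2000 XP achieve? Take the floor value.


XP = 100 * level^1.8, so level = (XP / 100)^(1/1.8)
= (2000 / 100)^(1/1.8)
= 20.0^0.5556
= 5.282
Floor: level = 5

level 5


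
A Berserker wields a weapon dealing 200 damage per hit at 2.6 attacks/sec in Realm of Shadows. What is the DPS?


DPS = damage * attack_speed
= 200 * 2.6
= 520.0

520.0 DPS


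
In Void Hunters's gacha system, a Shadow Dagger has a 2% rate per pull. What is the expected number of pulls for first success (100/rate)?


Expected pulls for a geometric distribution = 1/p = 100 / rate%
= 100 / 2
= 50.0

50.0 pulls


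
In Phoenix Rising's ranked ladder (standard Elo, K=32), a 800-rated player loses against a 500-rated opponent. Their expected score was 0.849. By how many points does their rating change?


Elo update: delta = K * (S - Ea), where S = 0 (loses)
S - Ea = 0 - 0.849 = -0.849
Rating change = 32 * -0.849
= -27.17

-27.17 rating points


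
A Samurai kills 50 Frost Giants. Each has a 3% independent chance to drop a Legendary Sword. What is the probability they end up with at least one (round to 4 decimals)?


P(at least one) = 1 - P(none) = 1 - (1-p)^n
p = 3/100 = 0.03
1 - p = 0.97
(1 - p)^50 = 0.97^50 = 0.218065
P(at least one) = 1 - 0.218065 = 0.7819

0.7819


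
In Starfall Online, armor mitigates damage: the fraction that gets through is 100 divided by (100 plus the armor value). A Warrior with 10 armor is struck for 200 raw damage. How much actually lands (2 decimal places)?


actual = 200 * 100 / (100 + 10)
= 200 * 100 / 110
= 20000 / 110
= 181.82

181.82 damage


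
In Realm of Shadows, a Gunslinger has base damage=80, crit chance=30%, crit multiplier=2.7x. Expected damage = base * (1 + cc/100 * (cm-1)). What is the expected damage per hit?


E[dmg] = base * (1 + crit_chance * (crit_mult - 1))
cc as decimal = 30/100 = 0.3
cm - 1 = 2.7 - 1 = 1.7
Bonus factor = 0.3 * 1.7 = 0.51
Total multiplier = 1 + 0.51 = 1.51
Expected damage = 80 * 1.51 = 120.80

120.80 damage


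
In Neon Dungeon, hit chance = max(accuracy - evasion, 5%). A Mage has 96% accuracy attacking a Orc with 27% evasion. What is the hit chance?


accuracy - evasion = 96 - 27 = 69
Apply floor: max(69, 5) = 69
Hit chance = 69%

69%


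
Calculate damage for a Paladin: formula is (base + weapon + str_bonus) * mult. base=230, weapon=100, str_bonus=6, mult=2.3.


Sum base + weapon + str = 230 + 100 + 6 = 336
Multiply by 2.3:
336 * 2.3 = 772.8

772.8 damage


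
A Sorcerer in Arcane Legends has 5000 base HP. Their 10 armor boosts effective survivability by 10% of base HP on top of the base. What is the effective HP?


EHP = 5000 * (1 + 10/100)
= 5000 * (1 + 0.1)
= 5000 * 1.1
= 5500.0

5500.0 EHP


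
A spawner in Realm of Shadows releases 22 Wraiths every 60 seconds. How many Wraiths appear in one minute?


Spawns per minute = count * (60 / interval)
= 22 * (60 / 60)
= 22 * 1.0
= 22.0

22.0 per minute


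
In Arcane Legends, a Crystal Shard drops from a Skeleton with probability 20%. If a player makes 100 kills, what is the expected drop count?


Expected drops = kills * (drop_rate / 100)
= 100 * (20 / 100)
= 100 * 0.2
= 20.0

20.0 drops


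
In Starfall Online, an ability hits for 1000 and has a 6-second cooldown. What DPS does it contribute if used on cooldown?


DPS = damage / cooldown
= 1000 / 6
= 166.67

166.67 DPS


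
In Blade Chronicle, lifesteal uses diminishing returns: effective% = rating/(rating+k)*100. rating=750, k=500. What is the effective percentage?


effective% = rating / (rating + k) * 100
= 750 / (750 + 500) * 100
= 750 / 1250 * 100
= 0.6 * 100
= 60.00%

60.00%


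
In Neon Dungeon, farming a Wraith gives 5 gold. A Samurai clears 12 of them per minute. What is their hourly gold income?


Gold per minute = 5 * 12 = 60
Gold per hour = 60 * 60 = 3600

3600 gold/hour


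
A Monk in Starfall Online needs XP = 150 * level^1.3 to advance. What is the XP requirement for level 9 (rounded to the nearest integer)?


XP = 150 * level^1.3
Substitute level = 9:
XP = 150 * 9^1.3
= 150 * 17.3986
= 2610

2610 XP


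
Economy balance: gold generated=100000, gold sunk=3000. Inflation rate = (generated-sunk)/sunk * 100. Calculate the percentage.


Net gold = 100000 - 3000 = 97000
Inflation rate = net / sunk * 100 = 97000 / 3000 * 100
= 32.333333 * 100
= 3233.33%

3233.33%


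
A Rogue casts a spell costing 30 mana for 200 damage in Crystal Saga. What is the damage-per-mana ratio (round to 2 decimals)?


Efficiency = damage / mana
= 200 / 30
= 6.67

6.67 dmg/mana


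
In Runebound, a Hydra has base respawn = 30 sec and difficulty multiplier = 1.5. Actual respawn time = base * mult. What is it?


Respawn time = base * multiplier
= 30 * 1.5
= 45.0 seconds

45.0 seconds


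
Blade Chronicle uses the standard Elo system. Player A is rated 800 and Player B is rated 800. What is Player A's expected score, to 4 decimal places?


Elo expected score: Ea = 1/(1 + 10^((Rb-Ra)/400))
Rb - Ra = 800 - 800 = 0
(Rb-Ra)/400 = 0/400 = 0.0
10^0.0 = 1.0
Ea = 1/(1 + 1.0) = 1/2.0 = 0.5000

0.5000


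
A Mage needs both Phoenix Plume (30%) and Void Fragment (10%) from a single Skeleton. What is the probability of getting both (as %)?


For independent events, P(both) = P(A) * P(B)
= 30% * 10%
= 300 / 100 %
= 3.0%

3.0%


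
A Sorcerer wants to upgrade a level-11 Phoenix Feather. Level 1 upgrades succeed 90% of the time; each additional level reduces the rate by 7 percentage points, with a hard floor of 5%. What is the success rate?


raw_rate = 90 - 7 * (11 - 1)
= 90 - 7 * 10
= 90 - 70
= 20
Apply floor: max(20, 5) = 20%

20%


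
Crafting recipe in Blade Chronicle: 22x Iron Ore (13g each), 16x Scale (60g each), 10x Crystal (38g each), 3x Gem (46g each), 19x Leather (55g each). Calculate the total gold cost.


Cost breakdown:
  Iron Ore: 22 * 13 = 286
  Scale: 16 * 60 = 960
  Crystal: 10 * 38 = 380
  Gem: 3 * 46 = 138
  Leather: 19 * 55 = 1045
Total = 286 + 960 + 380 + 138 + 1045 = 2809

2809 gold


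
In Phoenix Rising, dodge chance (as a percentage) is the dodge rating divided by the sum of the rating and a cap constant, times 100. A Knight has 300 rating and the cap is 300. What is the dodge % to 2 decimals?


dodge% = 300 / (300 + 300) * 100
= 300 / 600 * 100
= 0.5 * 100
= 50.00%

50.00%


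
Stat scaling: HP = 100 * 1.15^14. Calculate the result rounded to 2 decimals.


value = base * growth^level
= 100 * 1.15^14
= 100 * 7.075706
= 707.57

707.57 HP


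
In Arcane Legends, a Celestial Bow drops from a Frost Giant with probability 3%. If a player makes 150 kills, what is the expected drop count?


Expected drops = kills * (drop_rate / 100)
= 150 * (3 / 100)
= 150 * 0.03
= 4.5

4.5 drops


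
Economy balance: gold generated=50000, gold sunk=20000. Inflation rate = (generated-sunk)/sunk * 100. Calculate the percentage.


Net gold = 50000 - 20000 = 30000
Inflation rate = net / sunk * 100 = 30000 / 20000 * 100
= 1.5 * 100
= 150.00%

150.00%


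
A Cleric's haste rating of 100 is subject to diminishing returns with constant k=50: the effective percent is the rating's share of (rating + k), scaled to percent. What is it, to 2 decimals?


effective% = rating / (rating + k) * 100
= 100 / (100 + 50) * 100
= 100 / 150 * 100
= 0.666667 * 100
= 66.67%

66.67%


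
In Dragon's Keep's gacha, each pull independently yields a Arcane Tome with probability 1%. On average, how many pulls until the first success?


Expected pulls for a geometric distribution = 1/p = 100 / rate%
= 100 / 1
= 100.0

100.0 pulls


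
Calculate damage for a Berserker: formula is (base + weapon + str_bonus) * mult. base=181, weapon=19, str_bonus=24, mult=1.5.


Sum base + weapon + str = 181 + 19 + 24 = 224
Multiply by 1.5:
224 * 1.5 = 336.0

336.0 damage


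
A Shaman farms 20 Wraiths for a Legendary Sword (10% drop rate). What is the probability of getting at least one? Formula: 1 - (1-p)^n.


P(at least one) = 1 - P(none) = 1 - (1-p)^n
p = 10/100 = 0.1
1 - p = 0.9
(1 - p)^20 = 0.9^20 = 0.121577
P(at least one) = 1 - 0.121577 = 0.8784

0.8784


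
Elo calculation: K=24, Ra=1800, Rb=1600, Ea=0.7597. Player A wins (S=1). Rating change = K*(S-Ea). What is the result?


Elo update: delta = K * (S - Ea), where S = 1 (wins)
S - Ea = 1 - 0.7597 = 0.2403
Rating change = 24 * 0.2403
= 5.77

5.77 rating points


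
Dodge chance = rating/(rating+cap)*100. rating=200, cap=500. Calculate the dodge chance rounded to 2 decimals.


dodge% = 200 / (200 + 500) * 100
= 200 / 700 * 100
= 0.285714 * 100
= 28.57%

28.57%


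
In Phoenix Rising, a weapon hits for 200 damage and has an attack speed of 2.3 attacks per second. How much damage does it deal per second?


DPS = damage * attack_speed
= 200 * 2.3
= 460.0

460.0 DPS


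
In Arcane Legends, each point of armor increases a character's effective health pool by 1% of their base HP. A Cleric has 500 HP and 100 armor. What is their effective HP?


EHP = 500 * (1 + 100/100)
= 500 * (1 + 1.0)
= 500 * 2.0
= 1000.0

1000.0 EHP


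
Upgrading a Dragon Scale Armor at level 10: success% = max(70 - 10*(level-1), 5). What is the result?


raw_rate = 70 - 10 * (10 - 1)
= 70 - 10 * 9
= 70 - 90
= -20
Apply floor: max(-20, 5) = 5%

5%


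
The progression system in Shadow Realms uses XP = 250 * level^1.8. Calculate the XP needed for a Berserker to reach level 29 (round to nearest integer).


XP = 250 * level^1.8
Substitute level = 29:
XP = 250 * 29^1.8
= 250 * 428.8608
= 107215

107215 XP


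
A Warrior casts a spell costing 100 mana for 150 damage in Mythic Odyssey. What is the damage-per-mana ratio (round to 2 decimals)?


Efficiency = damage / mana
= 150 / 100
= 1.50

1.50 dmg/mana


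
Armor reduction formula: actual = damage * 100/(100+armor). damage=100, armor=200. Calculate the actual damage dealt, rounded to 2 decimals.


actual = 100 * 100 / (100 + 200)
= 100 * 100 / 300
= 10000 / 300
= 33.33

33.33 damage


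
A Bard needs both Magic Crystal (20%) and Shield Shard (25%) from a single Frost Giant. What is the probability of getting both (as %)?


For independent events, P(both) = P(A) * P(B)
= 20% * 25%
= 500 / 100 %
= 5.0%

5.0%


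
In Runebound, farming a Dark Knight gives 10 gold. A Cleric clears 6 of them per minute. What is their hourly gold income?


Gold per minute = 10 * 6 = 60
Gold per hour = 60 * 60 = 3600

3600 gold/hour


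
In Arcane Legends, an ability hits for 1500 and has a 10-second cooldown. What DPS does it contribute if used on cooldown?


DPS = damage / cooldown
= 1500 / 10
= 150.00

150.00 DPS


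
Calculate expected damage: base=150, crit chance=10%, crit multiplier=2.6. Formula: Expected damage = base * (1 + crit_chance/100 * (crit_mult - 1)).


E[dmg] = base * (1 + crit_chance * (crit_mult - 1))
cc as decimal = 10/100 = 0.1
cm - 1 = 2.6 - 1 = 1.6
Bonus factor = 0.1 * 1.6 = 0.16
Total multiplier = 1 + 0.16 = 1.16
Expected damage = 150 * 1.16 = 174.00

174.00 damage


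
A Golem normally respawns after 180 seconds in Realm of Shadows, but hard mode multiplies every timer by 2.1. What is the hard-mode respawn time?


Respawn time = base * multiplier
= 180 * 2.1
= 378.0 seconds

378.0 seconds


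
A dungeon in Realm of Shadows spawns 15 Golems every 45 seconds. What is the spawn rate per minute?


Spawns per minute = count * (60 / interval)
= 15 * (60 / 45)
= 15 * 1.3333
= 20.0

20.0 per minute


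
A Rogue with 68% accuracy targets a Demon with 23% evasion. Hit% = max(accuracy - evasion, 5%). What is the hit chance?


accuracy - evasion = 68 - 23 = 45
Apply floor: max(45, 5) = 45
Hit chance = 45%

45%


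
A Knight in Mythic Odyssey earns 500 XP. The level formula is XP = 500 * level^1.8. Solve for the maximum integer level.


XP = 500 * level^1.8, so level = (XP / 500)^(1/1.8)
= (500 / 500)^(1/1.8)
= 1.0^0.5556
= 1.0
Floor: level = 1

level 1


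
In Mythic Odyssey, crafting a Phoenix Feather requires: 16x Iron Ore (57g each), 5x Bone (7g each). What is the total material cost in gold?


Cost breakdown:
  Iron Ore: 16 * 57 = 912
  Bone: 5 * 7 = 35
Total = 912 + 35 = 947

947 gold


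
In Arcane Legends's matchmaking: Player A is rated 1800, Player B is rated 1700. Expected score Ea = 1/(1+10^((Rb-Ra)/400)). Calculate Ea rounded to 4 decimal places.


Elo expected score: Ea = 1/(1 + 10^((Rb-Ra)/400))
Rb - Ra = 1700 - 1800 = -100
(Rb-Ra)/400 = -100/400 = -0.25
10^-0.25 = 0.562341
Ea = 1/(1 + 0.562341) = 1/1.562341 = 0.6401

0.6401


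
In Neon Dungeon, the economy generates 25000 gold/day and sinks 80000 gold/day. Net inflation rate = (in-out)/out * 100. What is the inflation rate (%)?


Net gold = 25000 - 80000 = -55000
Inflation rate = net / sunk * 100 = -55000 / 80000 * 100
= -0.6875 * 100
= -68.75%

-68.75%


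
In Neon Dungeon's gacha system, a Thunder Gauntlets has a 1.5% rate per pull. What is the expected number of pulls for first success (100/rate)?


Expected pulls for a geometric distribution = 1/p = 100 / rate%
= 100 / 1.5
= 66.67

66.67 pulls


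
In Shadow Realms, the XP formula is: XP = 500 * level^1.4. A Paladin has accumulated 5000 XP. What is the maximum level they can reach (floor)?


XP = 500 * level^1.4, so level = (XP / 500)^(1/1.4)
= (5000 / 500)^(1/1.4)
= 10.0^0.7143
= 5.1795
Floor: level = 5

level 5


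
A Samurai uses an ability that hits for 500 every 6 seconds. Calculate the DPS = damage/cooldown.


DPS = damage / cooldown
= 500 / 6
= 83.33

83.33 DPS


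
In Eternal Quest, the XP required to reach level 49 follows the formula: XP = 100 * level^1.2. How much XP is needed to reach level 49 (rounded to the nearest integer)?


XP = 100 * level^1.2
Substitute level = 49:
XP = 100 * 49^1.2
= 100 * 106.7174
= 10672

10672 XP


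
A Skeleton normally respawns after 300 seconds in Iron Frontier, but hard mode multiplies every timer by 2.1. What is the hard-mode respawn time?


Respawn time = base * multiplier
= 300 * 2.1
= 630.0 seconds

630.0 seconds


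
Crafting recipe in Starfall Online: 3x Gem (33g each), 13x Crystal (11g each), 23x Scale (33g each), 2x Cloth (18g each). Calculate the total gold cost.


Cost breakdown:
  Gem: 3 * 33 = 99
  Crystal: 13 * 11 = 143
  Scale: 23 * 33 = 759
  Cloth: 2 * 18 = 36
Total = 99 + 143 + 759 + 36 = 1037

1037 gold


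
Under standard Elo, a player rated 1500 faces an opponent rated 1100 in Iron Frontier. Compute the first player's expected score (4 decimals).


Elo expected score: Ea = 1/(1 + 10^((Rb-Ra)/400))
Rb - Ra = 1100 - 1500 = -400
(Rb-Ra)/400 = -400/400 = -1.0
10^-1.0 = 0.1
Ea = 1/(1 + 0.1) = 1/1.1 = 0.9091

0.9091


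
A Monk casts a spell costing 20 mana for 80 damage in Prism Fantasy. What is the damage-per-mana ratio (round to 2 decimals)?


Efficiency = damage / mana
= 80 / 20
= 4.00

4.00 dmg/mana


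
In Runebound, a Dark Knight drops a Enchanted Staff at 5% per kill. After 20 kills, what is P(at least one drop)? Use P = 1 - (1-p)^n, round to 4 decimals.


P(at least one) = 1 - P(none) = 1 - (1-p)^n
p = 5/100 = 0.05
1 - p = 0.95
(1 - p)^20 = 0.95^20 = 0.358486
P(at least one) = 1 - 0.358486 = 0.6415

0.6415


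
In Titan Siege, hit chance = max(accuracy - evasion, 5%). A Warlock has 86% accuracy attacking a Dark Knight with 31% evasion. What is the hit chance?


accuracy - evasion = 86 - 31 = 55
Apply floor: max(55, 5) = 55
Hit chance = 55%

55%


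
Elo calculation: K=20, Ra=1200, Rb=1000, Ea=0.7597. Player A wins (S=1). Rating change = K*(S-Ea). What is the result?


Elo update: delta = K * (S - Ea), where S = 1 (wins)
S - Ea = 1 - 0.7597 = 0.2403
Rating change = 20 * 0.2403
= 4.81

4.81 rating points


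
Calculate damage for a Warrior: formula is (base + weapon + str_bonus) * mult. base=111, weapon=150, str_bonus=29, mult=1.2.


Sum base + weapon + str = 111 + 150 + 29 = 290
Multiply by 1.2:
290 * 1.2 = 348.0

348.0 damage


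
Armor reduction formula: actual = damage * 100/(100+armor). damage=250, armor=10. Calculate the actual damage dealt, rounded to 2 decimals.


actual = 250 * 100 / (100 + 10)
= 250 * 100 / 110
= 25000 / 110
= 227.27

227.27 damage


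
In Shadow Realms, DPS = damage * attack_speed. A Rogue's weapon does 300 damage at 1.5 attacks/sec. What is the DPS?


DPS = damage * attack_speed
= 300 * 1.5
= 450.0

450.0 DPS


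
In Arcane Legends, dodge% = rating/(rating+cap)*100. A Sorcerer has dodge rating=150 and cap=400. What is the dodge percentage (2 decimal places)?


dodge% = 150 / (150 + 400) * 100
= 150 / 550 * 100
= 0.272727 * 100
= 27.27%

27.27%


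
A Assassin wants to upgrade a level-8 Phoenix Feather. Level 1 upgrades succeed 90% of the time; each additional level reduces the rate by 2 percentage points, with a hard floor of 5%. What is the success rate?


raw_rate = 90 - 2 * (8 - 1)
= 90 - 2 * 7
= 90 - 14
= 76
Apply floor: max(76, 5) = 76%

76%


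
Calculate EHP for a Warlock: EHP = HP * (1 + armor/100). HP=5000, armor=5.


EHP = 5000 * (1 + 5/100)
= 5000 * (1 + 0.05)
= 5000 * 1.05
= 5250.0

5250.0 EHP


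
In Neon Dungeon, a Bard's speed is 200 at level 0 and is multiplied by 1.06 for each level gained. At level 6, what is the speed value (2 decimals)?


value = base * growth^level
= 200 * 1.06^6
= 200 * 1.418519
= 283.70

283.70 speed


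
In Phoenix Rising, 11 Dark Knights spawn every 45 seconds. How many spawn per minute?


Spawns per minute = count * (60 / interval)
= 11 * (60 / 45)
= 11 * 1.3333
= 14.67

14.67 per minute


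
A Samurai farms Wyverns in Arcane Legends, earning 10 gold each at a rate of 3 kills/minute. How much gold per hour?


Gold per minute = 10 * 3 = 30
Gold per hour = 30 * 60 = 1800

1800 gold/hour


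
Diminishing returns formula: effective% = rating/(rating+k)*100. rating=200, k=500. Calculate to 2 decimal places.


effective% = rating / (rating + k) * 100
= 200 / (200 + 500) * 100
= 200 / 700 * 100
= 0.285714 * 100
= 28.57%

28.57%


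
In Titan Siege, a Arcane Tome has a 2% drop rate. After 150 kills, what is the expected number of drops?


Expected drops = kills * (drop_rate / 100)
= 150 * (2 / 100)
= 150 * 0.02
= 3.0

3.0 drops


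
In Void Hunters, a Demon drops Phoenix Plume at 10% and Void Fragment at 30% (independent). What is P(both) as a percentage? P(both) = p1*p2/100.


For independent events, P(both) = P(A) * P(B)
= 10% * 30%
= 300 / 100 %
= 3.0%

3.0%


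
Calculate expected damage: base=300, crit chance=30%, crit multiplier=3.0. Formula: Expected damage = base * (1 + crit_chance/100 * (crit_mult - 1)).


E[dmg] = base * (1 + crit_chance * (crit_mult - 1))
cc as decimal = 30/100 = 0.3
cm - 1 = 3.0 - 1 = 2.0
Bonus factor = 0.3 * 2.0 = 0.6
Total multiplier = 1 + 0.6 = 1.6
Expected damage = 300 * 1.6 = 480.00

480.00 damage


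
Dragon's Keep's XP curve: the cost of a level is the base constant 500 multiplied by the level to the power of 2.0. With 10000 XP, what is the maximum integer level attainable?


XP = 500 * level^2.0, so level = (XP / 500)^(1/2.0)
= (10000 / 500)^(1/2.0)
= 20.0^0.5
= 4.4721
Floor: level = 4

level 4


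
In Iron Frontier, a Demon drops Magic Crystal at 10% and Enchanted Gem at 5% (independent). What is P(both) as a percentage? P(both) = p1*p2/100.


For independent events, P(both) = P(A) * P(B)
= 10% * 5%
= 50 / 100 %
= 0.5%

0.5%


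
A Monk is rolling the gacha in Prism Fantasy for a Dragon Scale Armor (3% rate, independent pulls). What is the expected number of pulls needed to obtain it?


Expected pulls for a geometric distribution = 1/p = 100 / rate%
= 100 / 3
= 33.33

33.33 pulls


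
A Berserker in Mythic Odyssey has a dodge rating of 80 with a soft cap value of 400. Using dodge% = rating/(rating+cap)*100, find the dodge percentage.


dodge% = 80 / (80 + 400) * 100
= 80 / 480 * 100
= 0.166667 * 100
= 16.67%

16.67%


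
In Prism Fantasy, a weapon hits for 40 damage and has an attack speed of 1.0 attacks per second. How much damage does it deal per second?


DPS = damage * attack_speed
= 40 * 1.0
= 40.0

40.0 DPS


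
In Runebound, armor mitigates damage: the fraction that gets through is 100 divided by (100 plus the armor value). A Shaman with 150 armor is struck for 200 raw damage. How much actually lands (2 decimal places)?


actual = 200 * 100 / (100 + 150)
= 200 * 100 / 250
= 20000 / 250
= 80.00

80.00 damage


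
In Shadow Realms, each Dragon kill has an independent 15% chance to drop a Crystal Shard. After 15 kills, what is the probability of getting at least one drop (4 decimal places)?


P(at least one) = 1 - P(none) = 1 - (1-p)^n
p = 15/100 = 0.15
1 - p = 0.85
(1 - p)^15 = 0.85^15 = 0.087354
P(at least one) = 1 - 0.087354 = 0.9126

0.9126


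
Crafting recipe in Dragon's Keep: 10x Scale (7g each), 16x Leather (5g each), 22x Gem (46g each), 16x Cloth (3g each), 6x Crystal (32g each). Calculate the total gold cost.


Cost breakdown:
  Scale: 10 * 7 = 70
  Leather: 16 * 5 = 80
  Gem: 22 * 46 = 1012
  Cloth: 16 * 3 = 48
  Crystal: 6 * 32 = 192
Total = 70 + 80 + 1012 + 48 + 192 = 1402

1402 gold


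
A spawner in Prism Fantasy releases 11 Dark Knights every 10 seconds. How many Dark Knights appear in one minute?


Spawns per minute = count * (60 / interval)
= 11 * (60 / 10)
= 11 * 6.0
= 66.0

66.0 per minute


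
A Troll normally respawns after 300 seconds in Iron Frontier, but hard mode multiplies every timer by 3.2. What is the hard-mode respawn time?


Respawn time = base * multiplier
= 300 * 3.2
= 960.0 seconds

960.0 seconds


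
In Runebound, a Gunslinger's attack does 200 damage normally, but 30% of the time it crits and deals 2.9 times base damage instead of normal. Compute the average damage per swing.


E[dmg] = base * (1 + crit_chance * (crit_mult - 1))
cc as decimal = 30/100 = 0.3
cm - 1 = 2.9 - 1 = 1.9
Bonus factor = 0.3 * 1.9 = 0.57
Total multiplier = 1 + 0.57 = 1.57
Expected damage = 200 * 1.57 = 314.00

314.00 damage


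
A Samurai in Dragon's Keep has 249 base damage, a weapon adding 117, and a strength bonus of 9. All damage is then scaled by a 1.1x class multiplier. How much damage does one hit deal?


Sum base + weapon + str = 249 + 117 + 9 = 375
Multiply by 1.1:
375 * 1.1 = 412.5

412.5 damage


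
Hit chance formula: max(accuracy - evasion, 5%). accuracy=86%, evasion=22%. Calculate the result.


accuracy - evasion = 86 - 22 = 64
Apply floor: max(64, 5) = 64
Hit chance = 64%

64%


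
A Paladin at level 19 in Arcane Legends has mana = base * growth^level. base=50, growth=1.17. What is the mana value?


value = base * growth^level
= 50 * 1.17^19
= 50 * 19.748375
= 987.42

987.42 mana


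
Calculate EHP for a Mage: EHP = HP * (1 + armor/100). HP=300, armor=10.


EHP = 300 * (1 + 10/100)
= 300 * (1 + 0.1)
= 300 * 1.1
= 330.0

330.0 EHP


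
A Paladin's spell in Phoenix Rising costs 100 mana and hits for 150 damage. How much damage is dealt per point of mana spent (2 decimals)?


Efficiency = damage / mana
= 150 / 100
= 1.50

1.50 dmg/mana


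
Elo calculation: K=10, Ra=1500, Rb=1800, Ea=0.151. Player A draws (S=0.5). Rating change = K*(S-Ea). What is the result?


Elo update: delta = K * (S - Ea), where S = 0.5 (draws)
S - Ea = 0.5 - 0.151 = 0.349
Rating change = 10 * 0.349
= 3.49

3.49 rating points


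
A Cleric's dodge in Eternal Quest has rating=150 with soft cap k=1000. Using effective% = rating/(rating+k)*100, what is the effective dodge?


effective% = rating / (rating + k) * 100
= 150 / (150 + 1000) * 100
= 150 / 1150 * 100
= 0.130435 * 100
= 13.04%

13.04%


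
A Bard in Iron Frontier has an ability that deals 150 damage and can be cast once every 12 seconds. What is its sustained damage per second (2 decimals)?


DPS = damage / cooldown
= 150 / 12
= 12.50

12.50 DPS


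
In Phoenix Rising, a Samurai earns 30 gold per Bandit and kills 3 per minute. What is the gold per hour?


Gold per minute = 30 * 3 = 90
Gold per hour = 90 * 60 = 5400

5400 gold/hour


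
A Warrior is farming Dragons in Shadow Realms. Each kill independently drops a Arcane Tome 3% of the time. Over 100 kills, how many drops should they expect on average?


Expected drops = kills * (drop_rate / 100)
= 100 * (3 / 100)
= 100 * 0.03
= 3.0

3.0 drops


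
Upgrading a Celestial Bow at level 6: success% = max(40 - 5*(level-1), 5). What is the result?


raw_rate = 40 - 5 * (6 - 1)
= 40 - 5 * 5
= 40 - 25
= 15
Apply floor: max(15, 5) = 15%

15%


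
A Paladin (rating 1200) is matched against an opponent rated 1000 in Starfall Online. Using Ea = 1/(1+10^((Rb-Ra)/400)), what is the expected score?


Elo expected score: Ea = 1/(1 + 10^((Rb-Ra)/400))
Rb - Ra = 1000 - 1200 = -200
(Rb-Ra)/400 = -200/400 = -0.5
10^-0.5 = 0.316228
Ea = 1/(1 + 0.316228) = 1/1.316228 = 0.7597

0.7597


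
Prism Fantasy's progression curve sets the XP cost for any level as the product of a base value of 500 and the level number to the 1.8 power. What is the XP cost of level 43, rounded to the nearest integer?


XP = 500 * level^1.8
Substitute level = 43:
XP = 500 * 43^1.8
= 500 * 871.4515
= 435726

435726 XP


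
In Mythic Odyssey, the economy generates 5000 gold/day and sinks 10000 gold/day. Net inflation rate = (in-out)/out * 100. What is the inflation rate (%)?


Net gold = 5000 - 10000 = -5000
Inflation rate = net / sunk * 100 = -5000 / 10000 * 100
= -0.5 * 100
= -50.00%

-50.00%


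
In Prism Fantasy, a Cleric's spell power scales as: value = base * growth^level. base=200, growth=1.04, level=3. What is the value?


value = base * growth^level
= 200 * 1.04^3
= 200 * 1.124864
= 224.97

224.97 spell power


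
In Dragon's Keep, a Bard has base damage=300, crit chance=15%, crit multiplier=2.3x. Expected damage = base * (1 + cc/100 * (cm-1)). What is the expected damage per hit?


E[dmg] = base * (1 + crit_chance * (crit_mult - 1))
cc as decimal = 15/100 = 0.15
cm - 1 = 2.3 - 1 = 1.3
Bonus factor = 0.15 * 1.3 = 0.195
Total multiplier = 1 + 0.195 = 1.195
Expected damage = 300 * 1.195 = 358.50

358.50 damage


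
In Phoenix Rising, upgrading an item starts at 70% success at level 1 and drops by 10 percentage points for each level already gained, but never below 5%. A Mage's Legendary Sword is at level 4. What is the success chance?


raw_rate = 70 - 10 * (4 - 1)
= 70 - 10 * 3
= 70 - 30
= 40
Apply floor: max(40, 5) = 40%

40%


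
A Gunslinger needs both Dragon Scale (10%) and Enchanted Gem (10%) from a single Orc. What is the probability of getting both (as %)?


For independent events, P(both) = P(A) * P(B)
= 10% * 10%
= 100 / 100 %
= 1.0%

1.0%


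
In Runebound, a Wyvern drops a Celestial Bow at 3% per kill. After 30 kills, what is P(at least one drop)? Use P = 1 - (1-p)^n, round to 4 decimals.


P(at least one) = 1 - P(none) = 1 - (1-p)^n
p = 3/100 = 0.03
1 - p = 0.97
(1 - p)^30 = 0.97^30 = 0.401007
P(at least one) = 1 - 0.401007 = 0.5990

0.5990


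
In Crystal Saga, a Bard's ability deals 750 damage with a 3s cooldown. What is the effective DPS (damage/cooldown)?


DPS = damage / cooldown
= 750 / 3
= 250.00

250.00 DPS


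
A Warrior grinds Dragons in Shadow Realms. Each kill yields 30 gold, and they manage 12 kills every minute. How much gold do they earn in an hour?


Gold per minute = 30 * 12 = 360
Gold per hour = 360 * 60 = 21600

21600 gold/hour


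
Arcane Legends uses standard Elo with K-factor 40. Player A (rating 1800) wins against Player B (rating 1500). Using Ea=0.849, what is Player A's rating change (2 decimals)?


Elo update: delta = K * (S - Ea), where S = 1 (wins)
S - Ea = 1 - 0.849 = 0.151
Rating change = 40 * 0.151
= 6.04

6.04 rating points


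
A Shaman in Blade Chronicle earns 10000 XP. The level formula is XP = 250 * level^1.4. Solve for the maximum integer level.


XP = 250 * level^1.4, so level = (XP / 250)^(1/1.4)
= (10000 / 250)^(1/1.4)
= 40.0^0.7143
= 13.9421
Floor: level = 13

level 13


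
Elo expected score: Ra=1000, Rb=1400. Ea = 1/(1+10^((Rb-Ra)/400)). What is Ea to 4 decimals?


Elo expected score: Ea = 1/(1 + 10^((Rb-Ra)/400))
Rb - Ra = 1400 - 1000 = 400
(Rb-Ra)/400 = 400/400 = 1.0
10^1.0 = 10.0
Ea = 1/(1 + 10.0) = 1/11.0 = 0.0909

0.0909


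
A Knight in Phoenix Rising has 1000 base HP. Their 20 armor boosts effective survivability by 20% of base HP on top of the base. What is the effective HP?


EHP = 1000 * (1 + 20/100)
= 1000 * (1 + 0.2)
= 1000 * 1.2
= 1200.0

1200.0 EHP


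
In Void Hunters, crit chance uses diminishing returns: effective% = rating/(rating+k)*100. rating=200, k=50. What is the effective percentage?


effective% = rating / (rating + k) * 100
= 200 / (200 + 50) * 100
= 200 / 250 * 100
= 0.8 * 100
= 80.00%

80.00%


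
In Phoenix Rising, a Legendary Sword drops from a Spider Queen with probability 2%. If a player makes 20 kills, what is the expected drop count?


Expected drops = kills * (drop_rate / 100)
= 20 * (2 / 100)
= 20 * 0.02
= 0.4

0.4 drops


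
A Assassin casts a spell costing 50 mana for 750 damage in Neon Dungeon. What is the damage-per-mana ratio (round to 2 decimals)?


Efficiency = damage / mana
= 750 / 50
= 15.00

15.00 dmg/mana


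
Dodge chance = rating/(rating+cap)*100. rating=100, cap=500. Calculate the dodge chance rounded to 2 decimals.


dodge% = 100 / (100 + 500) * 100
= 100 / 600 * 100
= 0.166667 * 100
= 16.67%

16.67%


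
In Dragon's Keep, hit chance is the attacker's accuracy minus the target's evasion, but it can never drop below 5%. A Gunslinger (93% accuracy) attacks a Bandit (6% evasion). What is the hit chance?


accuracy - evasion = 93 - 6 = 87
Apply floor: max(87, 5) = 87
Hit chance = 87%

87%


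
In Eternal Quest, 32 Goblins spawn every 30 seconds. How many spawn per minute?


Spawns per minute = count * (60 / interval)
= 32 * (60 / 30)
= 32 * 2.0
= 64.0

64.0 per minute


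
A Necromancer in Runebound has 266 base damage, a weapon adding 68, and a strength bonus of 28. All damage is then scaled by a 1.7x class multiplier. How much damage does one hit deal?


Sum base + weapon + str = 266 + 68 + 28 = 362
Multiply by 1.7:
362 * 1.7 = 615.4

615.4 damage


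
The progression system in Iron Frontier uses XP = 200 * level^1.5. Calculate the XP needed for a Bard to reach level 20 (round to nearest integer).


XP = 200 * level^1.5
Substitute level = 20:
XP = 200 * 20^1.5
= 200 * 89.4427
= 17889

17889 XP


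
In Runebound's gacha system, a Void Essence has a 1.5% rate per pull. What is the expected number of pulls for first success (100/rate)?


Expected pulls for a geometric distribution = 1/p = 100 / rate%
= 100 / 1.5
= 66.67

66.67 pulls


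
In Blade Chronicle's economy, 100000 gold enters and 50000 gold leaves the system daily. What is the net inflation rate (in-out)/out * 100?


Net gold = 100000 - 50000 = 50000
Inflation rate = net / sunk * 100 = 50000 / 50000 * 100
= 1.0 * 100
= 100.00%

100.00%


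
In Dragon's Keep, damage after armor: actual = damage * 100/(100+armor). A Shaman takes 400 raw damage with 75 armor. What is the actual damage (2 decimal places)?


actual = 400 * 100 / (100 + 75)
= 400 * 100 / 175
= 40000 / 175
= 228.57

228.57 damage


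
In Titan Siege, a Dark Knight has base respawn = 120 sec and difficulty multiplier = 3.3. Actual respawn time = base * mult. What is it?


Respawn time = base * multiplier
= 120 * 3.3
= 396.0 seconds

396.0 seconds


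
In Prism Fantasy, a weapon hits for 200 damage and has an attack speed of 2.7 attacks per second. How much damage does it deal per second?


DPS = damage * attack_speed
= 200 * 2.7
= 540.0

540.0 DPS


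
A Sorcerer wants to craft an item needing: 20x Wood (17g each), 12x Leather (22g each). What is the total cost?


Cost breakdown:
  Wood: 20 * 17 = 340
  Leather: 12 * 22 = 264
Total = 340 + 264 = 604

604 gold


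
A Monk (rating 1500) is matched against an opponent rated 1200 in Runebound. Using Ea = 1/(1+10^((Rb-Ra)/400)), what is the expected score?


Elo expected score: Ea = 1/(1 + 10^((Rb-Ra)/400))
Rb - Ra = 1200 - 1500 = -300
(Rb-Ra)/400 = -300/400 = -0.75
10^-0.75 = 0.177828
Ea = 1/(1 + 0.177828) = 1/1.177828 = 0.8490

0.8490


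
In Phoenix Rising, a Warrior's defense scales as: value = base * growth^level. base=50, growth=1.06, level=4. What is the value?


value = base * growth^level
= 50 * 1.06^4
= 50 * 1.262477
= 63.12

63.12 defense


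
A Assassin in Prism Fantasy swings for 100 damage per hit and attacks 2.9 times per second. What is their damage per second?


DPS = damage * attack_speed
= 100 * 2.9
= 290.0

290.0 DPS


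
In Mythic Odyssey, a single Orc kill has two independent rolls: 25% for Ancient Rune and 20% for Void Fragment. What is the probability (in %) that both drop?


For independent events, P(both) = P(A) * P(B)
= 25% * 20%
= 500 / 100 %
= 5.0%

5.0%


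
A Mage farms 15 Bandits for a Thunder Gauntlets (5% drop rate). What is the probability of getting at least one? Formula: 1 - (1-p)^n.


P(at least one) = 1 - P(none) = 1 - (1-p)^n
p = 5/100 = 0.05
1 - p = 0.95
(1 - p)^15 = 0.95^15 = 0.463291
P(at least one) = 1 - 0.463291 = 0.5367

0.5367


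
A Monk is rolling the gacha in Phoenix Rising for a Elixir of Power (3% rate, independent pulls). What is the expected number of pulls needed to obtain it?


Expected pulls for a geometric distribution = 1/p = 100 / rate%
= 100 / 3
= 33.33

33.33 pulls


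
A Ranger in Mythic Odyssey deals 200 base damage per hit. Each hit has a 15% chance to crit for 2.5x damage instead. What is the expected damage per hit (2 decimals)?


E[dmg] = base * (1 + crit_chance * (crit_mult - 1))
cc as decimal = 15/100 = 0.15
cm - 1 = 2.5 - 1 = 1.5
Bonus factor = 0.15 * 1.5 = 0.225
Total multiplier = 1 + 0.225 = 1.225
Expected damage = 200 * 1.225 = 245.00

245.00 damage


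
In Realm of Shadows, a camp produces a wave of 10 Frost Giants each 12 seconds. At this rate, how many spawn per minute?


Spawns per minute = count * (60 / interval)
= 10 * (60 / 12)
= 10 * 5.0
= 50.0

50.0 per minute


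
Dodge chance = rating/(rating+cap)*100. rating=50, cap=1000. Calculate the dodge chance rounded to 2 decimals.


dodge% = 50 / (50 + 1000) * 100
= 50 / 1050 * 100
= 0.047619 * 100
= 4.76%

4.76%


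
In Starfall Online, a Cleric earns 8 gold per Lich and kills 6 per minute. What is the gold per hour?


Gold per minute = 8 * 6 = 48
Gold per hour = 48 * 60 = 2880

2880 gold/hour


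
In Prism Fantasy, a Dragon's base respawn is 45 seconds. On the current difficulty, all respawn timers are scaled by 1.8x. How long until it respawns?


Respawn time = base * multiplier
= 45 * 1.8
= 81.0 seconds

81.0 seconds


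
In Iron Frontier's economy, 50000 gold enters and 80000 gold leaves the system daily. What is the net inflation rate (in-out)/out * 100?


Net gold = 50000 - 80000 = -30000
Inflation rate = net / sunk * 100 = -30000 / 80000 * 100
= -0.375 * 100
= -37.50%

-37.50%
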